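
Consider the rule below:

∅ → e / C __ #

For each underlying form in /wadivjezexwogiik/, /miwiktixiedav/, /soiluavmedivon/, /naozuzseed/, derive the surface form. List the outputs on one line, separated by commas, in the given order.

wadivjezexwogiike, miwiktixiedave, soiluavmedivone, naozuzseede

/wadivjezexwogiik/: the form ends in the consonant /k/, so [e] is inserted word-finally. → [wadivjezexwogiike].
/miwiktixiedav/: the form ends in the consonant /v/, so [e] is inserted word-finally. → [miwiktixiedave].
/soiluavmedivon/: the form ends in the consonant /n/, so [e] is inserted word-finally. → [soiluavmedivone].
/naozuzseed/: the form ends in the consonant /d/, so [e] is inserted word-finally. → [naozuzseede].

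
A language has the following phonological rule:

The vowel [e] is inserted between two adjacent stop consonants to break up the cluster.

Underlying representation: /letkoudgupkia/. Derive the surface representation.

/t/ and /k/ form a stop–stop cluster, so [e] is inserted between them.
/d/ and /g/ form a stop–stop cluster, so [e] is inserted between them.
/p/ and /k/ form a stop–stop cluster, so [e] is inserted between them.
Surface form: [letekoudegupekia].

letekoudegupekia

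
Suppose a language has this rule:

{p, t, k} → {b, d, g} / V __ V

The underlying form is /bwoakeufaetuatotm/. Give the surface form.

bwoageufaeduadotm

/k/ is a voiceless stop between vowels /a/ and /e/, so it voices to [g].
/t/ is a voiceless stop between vowels /e/ and /u/, so it voices to [d].
/t/ is a voiceless stop between vowels /a/ and /o/, so it voices to [d].
The other instance of /t/ does not occur in the required environment and remains unchanged.
Surface form: [bwoageufaeduadotm].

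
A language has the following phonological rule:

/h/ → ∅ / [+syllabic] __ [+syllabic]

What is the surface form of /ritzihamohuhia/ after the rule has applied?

ritziamouia

/h/ occurs between vowels /i/ and /a/, so it deletes.
/h/ occurs between vowels /o/ and /u/, so it deletes.
/h/ occurs between vowels /u/ and /i/, so it deletes.
Surface form: [ritziamouia].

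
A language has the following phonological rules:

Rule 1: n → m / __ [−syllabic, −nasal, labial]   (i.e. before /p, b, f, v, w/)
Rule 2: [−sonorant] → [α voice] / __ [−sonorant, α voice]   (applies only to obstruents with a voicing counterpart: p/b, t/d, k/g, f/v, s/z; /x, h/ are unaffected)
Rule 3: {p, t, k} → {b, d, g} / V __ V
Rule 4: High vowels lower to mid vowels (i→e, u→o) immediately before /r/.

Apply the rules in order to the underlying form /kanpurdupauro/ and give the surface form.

Rule 1 (nasal place assimilation): /n/ precedes the labial consonant /p/, so it assimilates in place to [m]. /kanpurdupauro/ → kampurdupauro.
Rule 2 (regressive voicing assimilation): no segment meets the environment; /kampurdupauro/ is unchanged.
Rule 3 (intervocalic voicing): /p/ is a voiceless stop between vowels /u/ and /a/, so it voices to [b]. /kampurdupauro/ → kampurdubauro.
Rule 4 (pre-rhotic lowering): /u/ is a high vowel immediately before /r/, so it lowers to [o]. /u/ is a high vowel immediately before /r/, so it lowers to [o]. /kampurdubauro/ → kampordubaoro.

kampordubaoro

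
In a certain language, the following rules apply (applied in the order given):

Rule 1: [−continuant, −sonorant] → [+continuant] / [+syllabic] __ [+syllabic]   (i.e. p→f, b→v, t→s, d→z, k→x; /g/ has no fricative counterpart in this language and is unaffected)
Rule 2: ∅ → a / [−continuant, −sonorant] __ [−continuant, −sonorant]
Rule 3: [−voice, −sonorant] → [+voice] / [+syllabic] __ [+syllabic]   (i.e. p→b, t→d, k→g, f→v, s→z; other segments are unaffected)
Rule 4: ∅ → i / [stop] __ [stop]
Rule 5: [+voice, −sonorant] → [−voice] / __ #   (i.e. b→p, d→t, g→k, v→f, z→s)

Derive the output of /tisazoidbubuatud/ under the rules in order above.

Rule 1 (intervocalic spirantization): /b/ is a stop between vowels /u/ and /u/, so it spirantizes to the fricative [v]. /t/ is a stop between vowels /a/ and /u/, so it spirantizes to the fricative [s]. /tisazoidbubuatud/ → tisazoidbuvuasud.
Rule 2 (stop-cluster a-epenthesis): /d/ and /b/ form a stop–stop cluster, so [a] is inserted between them. /tisazoidbuvuasud/ → tisazoidabuvuasud.
Rule 3 (intervocalic voicing): /s/ is a voiceless obstruent between vowels /i/ and /a/, so it voices to [z]. /s/ is a voiceless obstruent between vowels /a/ and /u/, so it voices to [z]. /tisazoidabuvuasud/ → tizazoidabuvuazud.
Rule 4 (stop-cluster i-epenthesis): no segment meets the environment; /tizazoidabuvuazud/ is unchanged.
Rule 5 (final devoicing): /d/ is a voiced obstruent in word-final position, so it devoices to [t]. /tizazoidabuvuazud/ → tizazoidabuvuazut.

tizazoidabuvuazut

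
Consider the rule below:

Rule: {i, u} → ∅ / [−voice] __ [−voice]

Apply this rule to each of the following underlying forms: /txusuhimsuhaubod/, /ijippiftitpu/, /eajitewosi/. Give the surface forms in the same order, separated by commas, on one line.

/txusuhimsuhaubod/: /u/ is a high vowel flanked by voiceless consonants /x/ and /s/, so it deletes. /u/ is a high vowel flanked by voiceless consonants /s/ and /h/, so it deletes. /u/ is a high vowel flanked by voiceless consonants /s/ and /h/, so it deletes. → [txshimshaubod].
/ijippiftitpu/: /i/ is a high vowel flanked by voiceless consonants /p/ and /f/, so it deletes. /i/ is a high vowel flanked by voiceless consonants /t/ and /t/, so it deletes. → [ijippfttpu].
/eajitewosi/: the rule's environment is not met; surfaces unchanged as [eajitewosi].

txshimshaubod, ijippfttpu, eajitewosi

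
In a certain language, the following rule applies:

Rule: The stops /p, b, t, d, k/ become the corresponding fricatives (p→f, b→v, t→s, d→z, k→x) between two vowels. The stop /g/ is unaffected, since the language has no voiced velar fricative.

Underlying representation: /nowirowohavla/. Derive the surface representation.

No segment of /nowirowohavla/ meets the structural description of the rule, so the form surfaces unchanged.

nowirowohavla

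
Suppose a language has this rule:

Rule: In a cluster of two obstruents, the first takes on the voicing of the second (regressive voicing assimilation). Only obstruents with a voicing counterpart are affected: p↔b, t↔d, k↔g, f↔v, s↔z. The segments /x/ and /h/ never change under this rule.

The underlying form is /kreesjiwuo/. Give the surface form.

kreesjiwuo

No segment of /kreesjiwuo/ meets the structural description of the rule, so the form surfaces unchanged.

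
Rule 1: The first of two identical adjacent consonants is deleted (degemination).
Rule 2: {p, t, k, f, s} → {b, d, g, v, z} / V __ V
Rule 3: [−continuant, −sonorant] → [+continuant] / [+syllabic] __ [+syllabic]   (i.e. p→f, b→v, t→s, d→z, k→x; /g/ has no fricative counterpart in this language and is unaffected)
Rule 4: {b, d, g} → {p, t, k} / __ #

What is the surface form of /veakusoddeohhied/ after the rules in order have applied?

veaguzozeohiet

Rule 1 (degemination): /dd/ is a geminate; the first /d/ deletes. /hh/ is a geminate; the first /h/ deletes. /veakusoddeohhied/ → veakusodeohied.
Rule 2 (intervocalic voicing): /k/ is a voiceless obstruent between vowels /a/ and /u/, so it voices to [g]. /s/ is a voiceless obstruent between vowels /u/ and /o/, so it voices to [z]. /veakusodeohied/ → veaguzodeohied.
Rule 3 (intervocalic spirantization): /d/ is a stop between vowels /o/ and /e/, so it spirantizes to the fricative [z]. /veaguzodeohied/ → veaguzozeohied.
Rule 4 (final devoicing): /d/ is a voiced stop in word-final position, so it devoices to [t]. /veaguzozeohied/ → veaguzozeohiet.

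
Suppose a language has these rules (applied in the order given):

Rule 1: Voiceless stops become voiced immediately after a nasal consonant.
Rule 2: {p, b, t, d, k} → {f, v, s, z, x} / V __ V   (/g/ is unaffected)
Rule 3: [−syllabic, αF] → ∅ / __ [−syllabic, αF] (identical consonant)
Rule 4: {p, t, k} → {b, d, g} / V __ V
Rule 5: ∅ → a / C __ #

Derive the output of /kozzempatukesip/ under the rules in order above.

Rule 1 (post-nasal voicing): /p/ is a voiceless stop immediately after the nasal /m/, so it voices to [b]. /kozzempatukesip/ → kozzembatukesip.
Rule 2 (intervocalic spirantization): /t/ is a stop between vowels /a/ and /u/, so it spirantizes to the fricative [s]. /k/ is a stop between vowels /u/ and /e/, so it spirantizes to the fricative [x]. /kozzembatukesip/ → kozzembasuxesip.
Rule 3 (degemination): /zz/ is a geminate; the first /z/ deletes. /kozzembasuxesip/ → kozembasuxesip.
Rule 4 (intervocalic voicing): no segment meets the environment; /kozembasuxesip/ is unchanged.
Rule 5 (final a-epenthesis): the form ends in the consonant /p/, so [a] is inserted word-finally. /kozembasuxesip/ → kozembasuxesipa.

kozembasuxesipa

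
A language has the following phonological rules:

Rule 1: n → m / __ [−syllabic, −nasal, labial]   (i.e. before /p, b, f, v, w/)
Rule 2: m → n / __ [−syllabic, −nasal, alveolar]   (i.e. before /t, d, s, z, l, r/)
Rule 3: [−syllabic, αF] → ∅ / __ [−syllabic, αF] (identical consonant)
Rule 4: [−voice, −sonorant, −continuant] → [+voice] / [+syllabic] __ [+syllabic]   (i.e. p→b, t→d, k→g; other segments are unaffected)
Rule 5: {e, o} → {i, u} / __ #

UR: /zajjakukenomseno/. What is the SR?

zajagugenonsenu

Rule 1 (nasal place assimilation): no segment meets the environment; /zajjakukenomseno/ is unchanged.
Rule 2 (nasal place assimilation): /m/ precedes the alveolar consonant /s/, so it assimilates in place to [n]. /zajjakukenomseno/ → zajjakukenonseno.
Rule 3 (degemination): /jj/ is a geminate; the first /j/ deletes. /zajjakukenonseno/ → zajakukenonseno.
Rule 4 (intervocalic voicing): /k/ is a voiceless stop between vowels /a/ and /u/, so it voices to [g]. /k/ is a voiceless stop between vowels /u/ and /e/, so it voices to [g]. /zajakukenonseno/ → zajagugenonseno.
Rule 5 (final vowel raising): /o/ is a mid vowel in word-final position, so it raises to [u]. /zajagugenonseno/ → zajagugenonsenu.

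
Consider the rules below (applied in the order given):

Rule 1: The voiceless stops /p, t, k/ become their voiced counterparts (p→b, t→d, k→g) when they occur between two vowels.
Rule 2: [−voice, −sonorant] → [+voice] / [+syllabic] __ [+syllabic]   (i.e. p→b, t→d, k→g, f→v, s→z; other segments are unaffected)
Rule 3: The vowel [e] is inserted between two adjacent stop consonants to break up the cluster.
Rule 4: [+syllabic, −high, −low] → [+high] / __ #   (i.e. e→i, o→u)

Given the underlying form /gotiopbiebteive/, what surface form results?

Rule 1 (intervocalic voicing): /t/ is a voiceless stop between vowels /o/ and /i/, so it voices to [d]. /gotiopbiebteive/ → godiopbiebteive.
Rule 2 (intervocalic voicing): no segment meets the environment; /godiopbiebteive/ is unchanged.
Rule 3 (stop-cluster e-epenthesis): /p/ and /b/ form a stop–stop cluster, so [e] is inserted between them. /b/ and /t/ form a stop–stop cluster, so [e] is inserted between them. /godiopbiebteive/ → godiopebiebeteive.
Rule 4 (final vowel raising): /e/ is a mid vowel in word-final position, so it raises to [i]. /godiopebiebeteive/ → godiopebiebeteivi.

godiopebiebeteivi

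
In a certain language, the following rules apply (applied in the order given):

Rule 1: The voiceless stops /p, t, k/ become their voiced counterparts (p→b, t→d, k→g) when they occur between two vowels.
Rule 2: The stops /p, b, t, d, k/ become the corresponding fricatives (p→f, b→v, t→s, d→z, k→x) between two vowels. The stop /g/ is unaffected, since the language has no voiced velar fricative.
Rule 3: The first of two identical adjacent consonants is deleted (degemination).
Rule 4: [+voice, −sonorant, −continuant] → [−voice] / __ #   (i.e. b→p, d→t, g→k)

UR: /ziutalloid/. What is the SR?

ziuzaloit

Rule 1 (intervocalic voicing): /t/ is a voiceless stop between vowels /u/ and /a/, so it voices to [d]. /ziutalloid/ → ziudalloid.
Rule 2 (intervocalic spirantization): /d/ is a stop between vowels /u/ and /a/, so it spirantizes to the fricative [z]. /ziudalloid/ → ziuzalloid.
Rule 3 (degemination): /ll/ is a geminate; the first /l/ deletes. /ziuzalloid/ → ziuzaloid.
Rule 4 (final devoicing): /d/ is a voiced stop in word-final position, so it devoices to [t]. /ziuzaloid/ → ziuzaloit.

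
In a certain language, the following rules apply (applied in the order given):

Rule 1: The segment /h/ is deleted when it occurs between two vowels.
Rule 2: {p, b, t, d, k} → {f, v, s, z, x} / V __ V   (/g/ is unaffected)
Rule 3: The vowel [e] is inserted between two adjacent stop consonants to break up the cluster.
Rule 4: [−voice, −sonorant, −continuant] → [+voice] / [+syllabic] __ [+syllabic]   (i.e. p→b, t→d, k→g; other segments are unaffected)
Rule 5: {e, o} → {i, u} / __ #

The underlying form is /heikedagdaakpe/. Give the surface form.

heixezagedaagebi

Rule 1 (intervocalic h-deletion): no segment meets the environment; /heikedagdaakpe/ is unchanged.
Rule 2 (intervocalic spirantization): /k/ is a stop between vowels /i/ and /e/, so it spirantizes to the fricative [x]. /d/ is a stop between vowels /e/ and /a/, so it spirantizes to the fricative [z]. /heikedagdaakpe/ → heixezagdaakpe.
Rule 3 (stop-cluster e-epenthesis): /g/ and /d/ form a stop–stop cluster, so [e] is inserted between them. /k/ and /p/ form a stop–stop cluster, so [e] is inserted between them. /heixezagdaakpe/ → heixezagedaakepe.
Rule 4 (intervocalic voicing): /k/ is a voiceless stop between vowels /a/ and /e/, so it voices to [g]. /p/ is a voiceless stop between vowels /e/ and /e/, so it voices to [b]. /heixezagedaakepe/ → heixezagedaagebe.
Rule 5 (final vowel raising): /e/ is a mid vowel in word-final position, so it raises to [i]. /heixezagedaagebe/ → heixezagedaagebi.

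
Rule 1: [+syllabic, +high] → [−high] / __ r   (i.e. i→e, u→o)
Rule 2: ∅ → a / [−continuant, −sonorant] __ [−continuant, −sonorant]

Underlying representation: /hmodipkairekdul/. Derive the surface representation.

hmodipakaerekadul

Rule 1 (pre-rhotic lowering): /i/ is a high vowel immediately before /r/, so it lowers to [e]. /hmodipkairekdul/ → hmodipkaerekdul.
Rule 2 (stop-cluster a-epenthesis): /p/ and /k/ form a stop–stop cluster, so [a] is inserted between them. /k/ and /d/ form a stop–stop cluster, so [a] is inserted between them. /hmodipkaerekdul/ → hmodipakaerekadul.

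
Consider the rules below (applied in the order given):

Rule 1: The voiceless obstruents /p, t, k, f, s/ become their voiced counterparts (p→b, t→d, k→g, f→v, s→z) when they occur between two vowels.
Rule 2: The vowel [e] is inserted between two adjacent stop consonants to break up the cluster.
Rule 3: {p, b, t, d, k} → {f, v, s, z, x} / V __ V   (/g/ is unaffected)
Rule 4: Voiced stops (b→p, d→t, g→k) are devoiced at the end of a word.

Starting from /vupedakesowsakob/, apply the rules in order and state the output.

vuvezagezowsagop

Rule 1 (intervocalic voicing): /p/ is a voiceless obstruent between vowels /u/ and /e/, so it voices to [b]. /k/ is a voiceless obstruent between vowels /a/ and /e/, so it voices to [g]. /s/ is a voiceless obstruent between vowels /e/ and /o/, so it voices to [z]. /k/ is a voiceless obstruent between vowels /a/ and /o/, so it voices to [g]. /vupedakesowsakob/ → vubedagezowsagob.
Rule 2 (stop-cluster e-epenthesis): no segment meets the environment; /vubedagezowsagob/ is unchanged.
Rule 3 (intervocalic spirantization): /b/ is a stop between vowels /u/ and /e/, so it spirantizes to the fricative [v]. /d/ is a stop between vowels /e/ and /a/, so it spirantizes to the fricative [z]. /vubedagezowsagob/ → vuvezagezowsagob.
Rule 4 (final devoicing): /b/ is a voiced stop in word-final position, so it devoices to [p]. /vuvezagezowsagob/ → vuvezagezowsagop.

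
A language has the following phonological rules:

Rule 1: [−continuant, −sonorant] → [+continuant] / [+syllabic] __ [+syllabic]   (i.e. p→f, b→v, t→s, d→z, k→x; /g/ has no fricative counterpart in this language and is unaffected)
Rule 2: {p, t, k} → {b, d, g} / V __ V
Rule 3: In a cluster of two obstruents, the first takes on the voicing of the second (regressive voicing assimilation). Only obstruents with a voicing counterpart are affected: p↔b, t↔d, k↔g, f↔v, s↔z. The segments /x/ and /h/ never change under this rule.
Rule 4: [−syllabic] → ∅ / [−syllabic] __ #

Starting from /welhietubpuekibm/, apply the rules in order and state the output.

Rule 1 (intervocalic spirantization): /t/ is a stop between vowels /e/ and /u/, so it spirantizes to the fricative [s]. /k/ is a stop between vowels /e/ and /i/, so it spirantizes to the fricative [x]. /welhietubpuekibm/ → welhiesubpuexibm.
Rule 2 (intervocalic voicing): no segment meets the environment; /welhiesubpuexibm/ is unchanged.
Rule 3 (regressive voicing assimilation): /b/ precedes the voiceless obstruent /p/, so it devoices to [p] by assimilation. /welhiesubpuexibm/ → welhiesuppuexibm.
Rule 4 (final cluster simplification): /m/ is the second consonant of a word-final cluster /bm/, so it deletes. /welhiesuppuexibm/ → welhiesuppuexib.

welhiesuppuexib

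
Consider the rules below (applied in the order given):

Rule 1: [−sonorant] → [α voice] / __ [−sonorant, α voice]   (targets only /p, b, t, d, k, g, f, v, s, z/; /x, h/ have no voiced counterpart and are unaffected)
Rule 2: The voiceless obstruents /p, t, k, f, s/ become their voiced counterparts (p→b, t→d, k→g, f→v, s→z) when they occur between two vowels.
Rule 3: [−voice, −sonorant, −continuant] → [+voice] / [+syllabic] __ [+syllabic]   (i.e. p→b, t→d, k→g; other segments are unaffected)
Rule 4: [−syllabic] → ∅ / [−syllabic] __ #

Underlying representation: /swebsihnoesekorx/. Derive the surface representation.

swepsihnoezegor

Rule 1 (regressive voicing assimilation): /b/ precedes the voiceless obstruent /s/, so it devoices to [p] by assimilation. /swebsihnoesekorx/ → swepsihnoesekorx.
Rule 2 (intervocalic voicing): /s/ is a voiceless obstruent between vowels /e/ and /e/, so it voices to [z]. /k/ is a voiceless obstruent between vowels /e/ and /o/, so it voices to [g]. /swepsihnoesekorx/ → swepsihnoezegorx.
Rule 3 (intervocalic voicing): no segment meets the environment; /swepsihnoezegorx/ is unchanged.
Rule 4 (final cluster simplification): /x/ is the second consonant of a word-final cluster /rx/, so it deletes. /swepsihnoezegorx/ → swepsihnoezegor.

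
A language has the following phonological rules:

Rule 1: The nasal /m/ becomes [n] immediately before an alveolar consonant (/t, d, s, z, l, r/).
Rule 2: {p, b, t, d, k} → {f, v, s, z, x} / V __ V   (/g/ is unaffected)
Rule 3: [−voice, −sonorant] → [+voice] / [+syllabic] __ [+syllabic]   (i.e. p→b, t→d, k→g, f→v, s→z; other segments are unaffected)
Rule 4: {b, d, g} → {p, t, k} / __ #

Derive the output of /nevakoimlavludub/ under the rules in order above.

Rule 1 (nasal place assimilation): /m/ precedes the alveolar consonant /l/, so it assimilates in place to [n]. /nevakoimlavludub/ → nevakoinlavludub.
Rule 2 (intervocalic spirantization): /k/ is a stop between vowels /a/ and /o/, so it spirantizes to the fricative [x]. /d/ is a stop between vowels /u/ and /u/, so it spirantizes to the fricative [z]. /nevakoinlavludub/ → nevaxoinlavluzub.
Rule 3 (intervocalic voicing): no segment meets the environment; /nevaxoinlavluzub/ is unchanged.
Rule 4 (final devoicing): /b/ is a voiced stop in word-final position, so it devoices to [p]. /nevaxoinlavluzub/ → nevaxoinlavluzup.

nevaxoinlavluzup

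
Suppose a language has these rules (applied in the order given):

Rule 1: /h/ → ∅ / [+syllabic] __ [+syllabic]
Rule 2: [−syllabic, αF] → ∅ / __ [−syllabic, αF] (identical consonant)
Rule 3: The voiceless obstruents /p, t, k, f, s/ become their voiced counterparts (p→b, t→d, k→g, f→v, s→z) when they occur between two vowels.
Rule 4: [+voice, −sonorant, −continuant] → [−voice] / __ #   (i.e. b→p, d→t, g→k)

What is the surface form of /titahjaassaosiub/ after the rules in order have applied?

Rule 1 (intervocalic h-deletion): no segment meets the environment; /titahjaassaosiub/ is unchanged.
Rule 2 (degemination): /ss/ is a geminate; the first /s/ deletes. /titahjaassaosiub/ → titahjaasaosiub.
Rule 3 (intervocalic voicing): /t/ is a voiceless obstruent between vowels /i/ and /a/, so it voices to [d]. /s/ is a voiceless obstruent between vowels /a/ and /a/, so it voices to [z]. /s/ is a voiceless obstruent between vowels /o/ and /i/, so it voices to [z]. /titahjaasaosiub/ → tidahjaazaoziub.
Rule 4 (final devoicing): /b/ is a voiced stop in word-final position, so it devoices to [p]. /tidahjaazaoziub/ → tidahjaazaoziup.

tidahjaazaoziup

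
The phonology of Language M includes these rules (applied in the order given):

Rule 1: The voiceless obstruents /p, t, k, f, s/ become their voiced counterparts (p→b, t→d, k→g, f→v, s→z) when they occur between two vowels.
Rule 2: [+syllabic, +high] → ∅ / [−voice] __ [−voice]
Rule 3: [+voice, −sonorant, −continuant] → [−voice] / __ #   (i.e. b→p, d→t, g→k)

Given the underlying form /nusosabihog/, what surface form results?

nuzozabihok

Rule 1 (intervocalic voicing): /s/ is a voiceless obstruent between vowels /u/ and /o/, so it voices to [z]. /s/ is a voiceless obstruent between vowels /o/ and /a/, so it voices to [z]. /nusosabihog/ → nuzozabihog.
Rule 2 (high vowel syncope): no segment meets the environment; /nuzozabihog/ is unchanged.
Rule 3 (final devoicing): /g/ is a voiced stop in word-final position, so it devoices to [k]. /nuzozabihog/ → nuzozabihok.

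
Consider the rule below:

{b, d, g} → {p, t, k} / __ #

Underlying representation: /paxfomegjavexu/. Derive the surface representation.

No segment of /paxfomegjavexu/ meets the structural description of the rule, so the form surfaces unchanged.

paxfomegjavexu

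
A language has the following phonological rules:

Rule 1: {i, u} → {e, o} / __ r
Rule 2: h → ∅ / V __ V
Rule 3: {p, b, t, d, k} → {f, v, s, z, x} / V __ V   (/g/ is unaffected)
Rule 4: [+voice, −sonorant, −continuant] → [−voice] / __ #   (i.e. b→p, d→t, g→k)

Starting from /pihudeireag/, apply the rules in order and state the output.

Rule 1 (pre-rhotic lowering): /i/ is a high vowel immediately before /r/, so it lowers to [e]. /pihudeireag/ → pihudeereag.
Rule 2 (intervocalic h-deletion): /h/ occurs between vowels /i/ and /u/, so it deletes. /pihudeereag/ → piudeereag.
Rule 3 (intervocalic spirantization): /d/ is a stop between vowels /u/ and /e/, so it spirantizes to the fricative [z]. /piudeereag/ → piuzeereag.
Rule 4 (final devoicing): /g/ is a voiced stop in word-final position, so it devoices to [k]. /piuzeereag/ → piuzeereak.

piuzeereak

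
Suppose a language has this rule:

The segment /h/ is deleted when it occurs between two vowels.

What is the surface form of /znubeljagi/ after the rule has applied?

znubeljagi

No segment of /znubeljagi/ meets the structural description of the rule, so the form surfaces unchanged.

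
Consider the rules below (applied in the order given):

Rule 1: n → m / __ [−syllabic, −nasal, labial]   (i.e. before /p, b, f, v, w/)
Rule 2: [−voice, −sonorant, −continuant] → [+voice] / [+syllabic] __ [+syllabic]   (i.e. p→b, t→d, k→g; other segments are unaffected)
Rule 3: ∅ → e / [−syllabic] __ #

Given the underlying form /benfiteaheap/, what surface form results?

Rule 1 (nasal place assimilation): /n/ precedes the labial consonant /f/, so it assimilates in place to [m]. /benfiteaheap/ → bemfiteaheap.
Rule 2 (intervocalic voicing): /t/ is a voiceless stop between vowels /i/ and /e/, so it voices to [d]. /bemfiteaheap/ → bemfideaheap.
Rule 3 (final e-epenthesis): the form ends in the consonant /p/, so [e] is inserted word-finally. /bemfideaheap/ → bemfideaheape.

bemfideaheape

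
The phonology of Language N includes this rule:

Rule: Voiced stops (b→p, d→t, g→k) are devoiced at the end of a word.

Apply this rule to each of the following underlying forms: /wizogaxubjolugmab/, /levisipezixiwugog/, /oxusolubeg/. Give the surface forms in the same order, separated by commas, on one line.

wizogaxubjolugmap, levisipezixiwugok, oxusolubek

/wizogaxubjolugmab/: /b/ is a voiced stop in word-final position, so it devoices to [p]. → [wizogaxubjolugmap].
/levisipezixiwugog/: /g/ is a voiced stop in word-final position, so it devoices to [k]. → [levisipezixiwugok].
/oxusolubeg/: /g/ is a voiced stop in word-final position, so it devoices to [k]. → [oxusolubek].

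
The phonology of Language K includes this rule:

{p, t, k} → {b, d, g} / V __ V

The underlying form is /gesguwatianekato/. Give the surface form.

/t/ is a voiceless stop between vowels /a/ and /i/, so it voices to [d].
/k/ is a voiceless stop between vowels /e/ and /a/, so it voices to [g].
/t/ is a voiceless stop between vowels /a/ and /o/, so it voices to [d].
Surface form: [gesguwadianegado].

gesguwadianegado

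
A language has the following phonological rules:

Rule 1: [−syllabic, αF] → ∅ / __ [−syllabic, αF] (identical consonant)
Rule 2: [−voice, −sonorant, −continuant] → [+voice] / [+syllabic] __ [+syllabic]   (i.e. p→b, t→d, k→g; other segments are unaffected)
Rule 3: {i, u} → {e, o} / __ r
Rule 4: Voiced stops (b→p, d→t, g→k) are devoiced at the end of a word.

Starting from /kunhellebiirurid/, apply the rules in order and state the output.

kunhelebierorit

Rule 1 (degemination): /ll/ is a geminate; the first /l/ deletes. /kunhellebiirurid/ → kunhelebiirurid.
Rule 2 (intervocalic voicing): no segment meets the environment; /kunhelebiirurid/ is unchanged.
Rule 3 (pre-rhotic lowering): /i/ is a high vowel immediately before /r/, so it lowers to [e]. /u/ is a high vowel immediately before /r/, so it lowers to [o]. /kunhelebiirurid/ → kunhelebierorid.
Rule 4 (final devoicing): /d/ is a voiced stop in word-final position, so it devoices to [t]. /kunhelebierorid/ → kunhelebierorit.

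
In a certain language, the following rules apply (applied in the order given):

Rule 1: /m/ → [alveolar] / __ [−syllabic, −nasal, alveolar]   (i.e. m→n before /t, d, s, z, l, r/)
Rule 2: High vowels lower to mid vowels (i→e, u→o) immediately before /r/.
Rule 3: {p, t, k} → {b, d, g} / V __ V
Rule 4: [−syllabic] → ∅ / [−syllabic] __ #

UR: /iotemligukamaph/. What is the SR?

iodenligugamap

Rule 1 (nasal place assimilation): /m/ precedes the alveolar consonant /l/, so it assimilates in place to [n]. /iotemligukamaph/ → iotenligukamaph.
Rule 2 (pre-rhotic lowering): no segment meets the environment; /iotenligukamaph/ is unchanged.
Rule 3 (intervocalic voicing): /t/ is a voiceless stop between vowels /o/ and /e/, so it voices to [d]. /k/ is a voiceless stop between vowels /u/ and /a/, so it voices to [g]. /iotenligukamaph/ → iodenligugamaph.
Rule 4 (final cluster simplification): /h/ is the second consonant of a word-final cluster /ph/, so it deletes. /iodenligugamaph/ → iodenligugamap.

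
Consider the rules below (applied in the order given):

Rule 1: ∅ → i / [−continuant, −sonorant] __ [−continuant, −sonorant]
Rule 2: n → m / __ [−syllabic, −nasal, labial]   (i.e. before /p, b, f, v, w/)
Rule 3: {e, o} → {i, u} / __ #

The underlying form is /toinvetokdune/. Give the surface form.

Rule 1 (stop-cluster i-epenthesis): /k/ and /d/ form a stop–stop cluster, so [i] is inserted between them. /toinvetokdune/ → toinvetokidune.
Rule 2 (nasal place assimilation): /n/ precedes the labial consonant /v/, so it assimilates in place to [m]. /toinvetokidune/ → toimvetokidune.
Rule 3 (final vowel raising): /e/ is a mid vowel in word-final position, so it raises to [i]. /toimvetokidune/ → toimvetokiduni.

toimvetokiduni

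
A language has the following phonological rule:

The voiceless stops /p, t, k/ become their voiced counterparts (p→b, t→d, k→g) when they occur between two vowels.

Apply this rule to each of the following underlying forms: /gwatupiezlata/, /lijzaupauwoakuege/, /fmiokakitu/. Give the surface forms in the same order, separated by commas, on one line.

gwadubiezlada, lijzaubauwoaguege, fmiogagidu

/gwatupiezlata/: /t/ is a voiceless stop between vowels /a/ and /u/, so it voices to [d]. /p/ is a voiceless stop between vowels /u/ and /i/, so it voices to [b]. /t/ is a voiceless stop between vowels /a/ and /a/, so it voices to [d]. → [gwadubiezlada].
/lijzaupauwoakuege/: /p/ is a voiceless stop between vowels /u/ and /a/, so it voices to [b]. /k/ is a voiceless stop between vowels /a/ and /u/, so it voices to [g]. → [lijzaubauwoaguege].
/fmiokakitu/: /k/ is a voiceless stop between vowels /o/ and /a/, so it voices to [g]. /k/ is a voiceless stop between vowels /a/ and /i/, so it voices to [g]. /t/ is a voiceless stop between vowels /i/ and /u/, so it voices to [d]. → [fmiogagidu].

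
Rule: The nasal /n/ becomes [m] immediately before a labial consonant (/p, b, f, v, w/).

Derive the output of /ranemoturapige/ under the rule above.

ranemoturapige

No segment of /ranemoturapige/ meets the structural description of the rule, so the form surfaces unchanged.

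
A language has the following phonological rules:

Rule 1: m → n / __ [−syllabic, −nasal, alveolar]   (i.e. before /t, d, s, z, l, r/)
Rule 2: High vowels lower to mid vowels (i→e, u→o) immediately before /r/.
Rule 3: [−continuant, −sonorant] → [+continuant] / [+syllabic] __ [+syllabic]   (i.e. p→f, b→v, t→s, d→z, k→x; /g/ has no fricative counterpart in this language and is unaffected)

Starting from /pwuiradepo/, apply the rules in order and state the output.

Rule 1 (nasal place assimilation): no segment meets the environment; /pwuiradepo/ is unchanged.
Rule 2 (pre-rhotic lowering): /i/ is a high vowel immediately before /r/, so it lowers to [e]. /pwuiradepo/ → pwueradepo.
Rule 3 (intervocalic spirantization): /d/ is a stop between vowels /a/ and /e/, so it spirantizes to the fricative [z]. /p/ is a stop between vowels /e/ and /o/, so it spirantizes to the fricative [f]. /pwueradepo/ → pwuerazefo.

pwuerazefo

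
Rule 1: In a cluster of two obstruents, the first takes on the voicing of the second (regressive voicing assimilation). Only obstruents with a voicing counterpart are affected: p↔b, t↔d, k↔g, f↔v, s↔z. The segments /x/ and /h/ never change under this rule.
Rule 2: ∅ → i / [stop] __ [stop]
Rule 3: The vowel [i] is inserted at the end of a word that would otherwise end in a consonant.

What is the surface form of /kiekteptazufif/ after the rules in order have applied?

Rule 1 (regressive voicing assimilation): no segment meets the environment; /kiekteptazufif/ is unchanged.
Rule 2 (stop-cluster i-epenthesis): /k/ and /t/ form a stop–stop cluster, so [i] is inserted between them. /p/ and /t/ form a stop–stop cluster, so [i] is inserted between them. /kiekteptazufif/ → kiekitepitazufif.
Rule 3 (final i-epenthesis): the form ends in the consonant /f/, so [i] is inserted word-finally. /kiekitepitazufif/ → kiekitepitazufifi.

kiekitepitazufifi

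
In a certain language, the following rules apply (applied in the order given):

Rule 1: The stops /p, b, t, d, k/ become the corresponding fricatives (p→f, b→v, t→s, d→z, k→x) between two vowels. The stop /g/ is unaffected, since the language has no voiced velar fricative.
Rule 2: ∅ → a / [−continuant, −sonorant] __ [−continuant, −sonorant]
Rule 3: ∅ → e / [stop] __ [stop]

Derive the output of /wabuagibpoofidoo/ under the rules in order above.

wavuagibapoofizoo

Rule 1 (intervocalic spirantization): /b/ is a stop between vowels /a/ and /u/, so it spirantizes to the fricative [v]. /d/ is a stop between vowels /i/ and /o/, so it spirantizes to the fricative [z]. /wabuagibpoofidoo/ → wavuagibpoofizoo.
Rule 2 (stop-cluster a-epenthesis): /b/ and /p/ form a stop–stop cluster, so [a] is inserted between them. /wavuagibpoofizoo/ → wavuagibapoofizoo.
Rule 3 (stop-cluster e-epenthesis): no segment meets the environment; /wavuagibapoofizoo/ is unchanged.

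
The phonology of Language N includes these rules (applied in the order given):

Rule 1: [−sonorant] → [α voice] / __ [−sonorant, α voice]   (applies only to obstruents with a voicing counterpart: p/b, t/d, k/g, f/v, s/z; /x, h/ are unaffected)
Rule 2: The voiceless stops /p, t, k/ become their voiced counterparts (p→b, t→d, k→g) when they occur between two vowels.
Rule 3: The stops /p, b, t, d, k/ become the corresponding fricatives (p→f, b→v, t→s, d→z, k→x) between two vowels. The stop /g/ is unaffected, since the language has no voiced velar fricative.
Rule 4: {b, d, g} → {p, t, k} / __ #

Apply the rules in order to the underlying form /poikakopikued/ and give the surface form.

Rule 1 (regressive voicing assimilation): no segment meets the environment; /poikakopikued/ is unchanged.
Rule 2 (intervocalic voicing): /k/ is a voiceless stop between vowels /i/ and /a/, so it voices to [g]. /k/ is a voiceless stop between vowels /a/ and /o/, so it voices to [g]. /p/ is a voiceless stop between vowels /o/ and /i/, so it voices to [b]. /k/ is a voiceless stop between vowels /i/ and /u/, so it voices to [g]. /poikakopikued/ → poigagobigued.
Rule 3 (intervocalic spirantization): /b/ is a stop between vowels /o/ and /i/, so it spirantizes to the fricative [v]. /poigagobigued/ → poigagovigued.
Rule 4 (final devoicing): /d/ is a voiced stop in word-final position, so it devoices to [t]. /poigagovigued/ → poigagoviguet.

poigagoviguet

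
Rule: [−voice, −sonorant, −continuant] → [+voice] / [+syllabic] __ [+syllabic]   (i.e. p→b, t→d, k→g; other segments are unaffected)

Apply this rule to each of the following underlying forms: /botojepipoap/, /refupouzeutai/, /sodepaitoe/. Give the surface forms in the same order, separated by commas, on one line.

/botojepipoap/: /t/ is a voiceless stop between vowels /o/ and /o/, so it voices to [d]. /p/ is a voiceless stop between vowels /e/ and /i/, so it voices to [b]. /p/ is a voiceless stop between vowels /i/ and /o/, so it voices to [b]. → [bodojebiboap].
/refupouzeutai/: /p/ is a voiceless stop between vowels /u/ and /o/, so it voices to [b]. /t/ is a voiceless stop between vowels /u/ and /a/, so it voices to [d]. → [refubouzeudai].
/sodepaitoe/: /p/ is a voiceless stop between vowels /e/ and /a/, so it voices to [b]. /t/ is a voiceless stop between vowels /i/ and /o/, so it voices to [d]. → [sodebaidoe].

bodojebiboap, refubouzeudai, sodebaidoe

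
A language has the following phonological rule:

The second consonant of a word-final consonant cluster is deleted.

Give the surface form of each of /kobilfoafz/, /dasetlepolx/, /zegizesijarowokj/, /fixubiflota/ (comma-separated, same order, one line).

kobilfoaf, dasetlepol, zegizesijarowok, fixubiflota

/kobilfoafz/: /z/ is the second consonant of a word-final cluster /fz/, so it deletes. → [kobilfoaf].
/dasetlepolx/: /x/ is the second consonant of a word-final cluster /lx/, so it deletes. → [dasetlepol].
/zegizesijarowokj/: /j/ is the second consonant of a word-final cluster /kj/, so it deletes. → [zegizesijarowok].
/fixubiflota/: the rule's environment is not met; surfaces unchanged as [fixubiflota].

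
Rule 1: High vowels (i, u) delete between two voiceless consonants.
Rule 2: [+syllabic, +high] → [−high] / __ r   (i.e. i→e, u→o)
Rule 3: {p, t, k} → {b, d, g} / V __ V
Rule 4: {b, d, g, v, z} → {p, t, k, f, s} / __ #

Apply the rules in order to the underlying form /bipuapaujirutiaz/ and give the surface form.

Rule 1 (high vowel syncope): no segment meets the environment; /bipuapaujirutiaz/ is unchanged.
Rule 2 (pre-rhotic lowering): /i/ is a high vowel immediately before /r/, so it lowers to [e]. /bipuapaujirutiaz/ → bipuapaujerutiaz.
Rule 3 (intervocalic voicing): /p/ is a voiceless stop between vowels /i/ and /u/, so it voices to [b]. /p/ is a voiceless stop between vowels /a/ and /a/, so it voices to [b]. /t/ is a voiceless stop between vowels /u/ and /i/, so it voices to [d]. /bipuapaujerutiaz/ → bibuabaujerudiaz.
Rule 4 (final devoicing): /z/ is a voiced obstruent in word-final position, so it devoices to [s]. /bibuabaujerudiaz/ → bibuabaujerudias.

bibuabaujerudias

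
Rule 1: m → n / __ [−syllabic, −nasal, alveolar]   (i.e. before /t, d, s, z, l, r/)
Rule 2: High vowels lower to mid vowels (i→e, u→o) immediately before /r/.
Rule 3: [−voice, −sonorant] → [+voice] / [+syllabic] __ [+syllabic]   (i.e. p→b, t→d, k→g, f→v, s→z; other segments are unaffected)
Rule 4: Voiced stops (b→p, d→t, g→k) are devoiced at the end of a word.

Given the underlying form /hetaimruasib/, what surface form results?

Rule 1 (nasal place assimilation): /m/ precedes the alveolar consonant /r/, so it assimilates in place to [n]. /hetaimruasib/ → hetainruasib.
Rule 2 (pre-rhotic lowering): no segment meets the environment; /hetainruasib/ is unchanged.
Rule 3 (intervocalic voicing): /t/ is a voiceless obstruent between vowels /e/ and /a/, so it voices to [d]. /s/ is a voiceless obstruent between vowels /a/ and /i/, so it voices to [z]. /hetainruasib/ → hedainruazib.
Rule 4 (final devoicing): /b/ is a voiced stop in word-final position, so it devoices to [p]. /hedainruazib/ → hedainruazip.

hedainruazip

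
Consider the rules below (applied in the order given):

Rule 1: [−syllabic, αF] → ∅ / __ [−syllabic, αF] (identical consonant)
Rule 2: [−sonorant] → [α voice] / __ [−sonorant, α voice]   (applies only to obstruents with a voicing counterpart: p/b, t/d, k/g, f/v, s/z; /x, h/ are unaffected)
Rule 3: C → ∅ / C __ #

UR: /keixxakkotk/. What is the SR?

keixakot

Rule 1 (degemination): /xx/ is a geminate; the first /x/ deletes. /kk/ is a geminate; the first /k/ deletes. /keixxakkotk/ → keixakotk.
Rule 2 (regressive voicing assimilation): no segment meets the environment; /keixakotk/ is unchanged.
Rule 3 (final cluster simplification): /k/ is the second consonant of a word-final cluster /tk/, so it deletes. /keixakotk/ → keixakot.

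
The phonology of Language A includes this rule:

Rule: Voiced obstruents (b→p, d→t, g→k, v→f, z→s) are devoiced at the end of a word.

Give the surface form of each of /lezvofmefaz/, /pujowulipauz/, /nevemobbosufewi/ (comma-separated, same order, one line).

lezvofmefas, pujowulipaus, nevemobbosufewi

/lezvofmefaz/: /z/ is a voiced obstruent in word-final position, so it devoices to [s]. → [lezvofmefas].
/pujowulipauz/: /z/ is a voiced obstruent in word-final position, so it devoices to [s]. → [pujowulipaus].
/nevemobbosufewi/: the rule's environment is not met; surfaces unchanged as [nevemobbosufewi].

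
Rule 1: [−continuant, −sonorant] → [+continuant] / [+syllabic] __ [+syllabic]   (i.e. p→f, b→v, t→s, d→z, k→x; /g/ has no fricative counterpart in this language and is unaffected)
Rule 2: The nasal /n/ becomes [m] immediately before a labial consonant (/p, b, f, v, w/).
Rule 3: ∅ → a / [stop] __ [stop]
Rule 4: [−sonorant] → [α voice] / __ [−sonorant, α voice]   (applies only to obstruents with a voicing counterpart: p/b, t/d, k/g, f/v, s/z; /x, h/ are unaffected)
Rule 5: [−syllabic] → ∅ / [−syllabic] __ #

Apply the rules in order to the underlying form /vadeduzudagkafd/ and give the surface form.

vazezuzuzagakav

Rule 1 (intervocalic spirantization): /d/ is a stop between vowels /a/ and /e/, so it spirantizes to the fricative [z]. /d/ is a stop between vowels /e/ and /u/, so it spirantizes to the fricative [z]. /d/ is a stop between vowels /u/ and /a/, so it spirantizes to the fricative [z]. /vadeduzudagkafd/ → vazezuzuzagkafd.
Rule 2 (nasal place assimilation): no segment meets the environment; /vazezuzuzagkafd/ is unchanged.
Rule 3 (stop-cluster a-epenthesis): /g/ and /k/ form a stop–stop cluster, so [a] is inserted between them. /vazezuzuzagkafd/ → vazezuzuzagakafd.
Rule 4 (regressive voicing assimilation): /f/ precedes the voiced obstruent /d/, so it voices to [v] by assimilation. /vazezuzuzagakafd/ → vazezuzuzagakavd.
Rule 5 (final cluster simplification): /d/ is the second consonant of a word-final cluster /vd/, so it deletes. /vazezuzuzagakavd/ → vazezuzuzagakav.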